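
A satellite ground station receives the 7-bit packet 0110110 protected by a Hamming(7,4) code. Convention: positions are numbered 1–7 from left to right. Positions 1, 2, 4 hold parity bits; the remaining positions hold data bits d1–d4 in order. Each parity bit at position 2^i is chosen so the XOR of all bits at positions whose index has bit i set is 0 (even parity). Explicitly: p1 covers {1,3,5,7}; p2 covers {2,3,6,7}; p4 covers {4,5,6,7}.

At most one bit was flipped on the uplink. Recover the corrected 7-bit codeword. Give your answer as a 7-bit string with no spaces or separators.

s1 (pos 1,3,5,7): 0⊕1⊕1⊕0 = 0
s2 (pos 2,3,6,7): 1⊕1⊕1⊕0 = 1
s4 (pos 4,5,6,7): 0⊕1⊕1⊕0 = 0
Syndrome s4…s1 = 010 → error at position 2.
Flip position 2: 0110110 → 0010110

0010110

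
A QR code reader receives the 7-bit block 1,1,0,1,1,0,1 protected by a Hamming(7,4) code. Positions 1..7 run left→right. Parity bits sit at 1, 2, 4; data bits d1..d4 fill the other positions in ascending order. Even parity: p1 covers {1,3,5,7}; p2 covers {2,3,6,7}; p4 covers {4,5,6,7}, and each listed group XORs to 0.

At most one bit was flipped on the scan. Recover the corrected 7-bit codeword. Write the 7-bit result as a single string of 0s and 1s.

1101001

s1 (pos 1,3,5,7): 1⊕0⊕1⊕1 = 1
s2 (pos 2,3,6,7): 1⊕0⊕0⊕1 = 0
s4 (pos 4,5,6,7): 1⊕1⊕0⊕1 = 1
Syndrome s4…s1 = 101 → error at position 5.
Flip position 5: 1101101 → 1101001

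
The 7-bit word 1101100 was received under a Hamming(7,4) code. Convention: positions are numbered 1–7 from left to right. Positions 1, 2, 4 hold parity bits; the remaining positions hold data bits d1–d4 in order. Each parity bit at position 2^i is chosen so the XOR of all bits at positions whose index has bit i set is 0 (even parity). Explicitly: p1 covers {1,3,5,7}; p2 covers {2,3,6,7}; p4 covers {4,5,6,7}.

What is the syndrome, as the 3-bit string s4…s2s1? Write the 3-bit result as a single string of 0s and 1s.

010

s1 (pos 1,3,5,7): 1⊕0⊕1⊕0 = 0
s2 (pos 2,3,6,7): 1⊕0⊕0⊕0 = 1
s4 (pos 4,5,6,7): 1⊕1⊕0⊕0 = 0
Syndrome s4…s1 = 010 → error at position 2.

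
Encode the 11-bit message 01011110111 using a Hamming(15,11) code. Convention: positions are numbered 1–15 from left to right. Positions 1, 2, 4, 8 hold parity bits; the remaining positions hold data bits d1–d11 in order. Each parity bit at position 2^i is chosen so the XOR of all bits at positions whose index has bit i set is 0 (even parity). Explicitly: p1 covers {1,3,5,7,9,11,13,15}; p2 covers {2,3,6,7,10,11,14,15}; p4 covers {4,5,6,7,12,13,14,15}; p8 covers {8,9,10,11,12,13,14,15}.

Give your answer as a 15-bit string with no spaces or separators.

010110101110111

Place data at non-parity positions: p1 p2 0 p4 1 0 1 p8 1 1 1 0 1 1 1
p1 (pos 1,3,5,7,9,11,13,15): XOR of data positions = 0⊕1⊕1⊕1⊕1⊕1⊕1 = 0
p2 (pos 2,3,6,7,10,11,14,15): XOR of data positions = 0⊕0⊕1⊕1⊕1⊕1⊕1 = 1
p4 (pos 4,5,6,7,12,13,14,15): XOR of data positions = 1⊕0⊕1⊕0⊕1⊕1⊕1 = 1
p8 (pos 8,9,10,11,12,13,14,15): XOR of data positions = 1⊕1⊕1⊕0⊕1⊕1⊕1 = 0
Codeword: 010110101110111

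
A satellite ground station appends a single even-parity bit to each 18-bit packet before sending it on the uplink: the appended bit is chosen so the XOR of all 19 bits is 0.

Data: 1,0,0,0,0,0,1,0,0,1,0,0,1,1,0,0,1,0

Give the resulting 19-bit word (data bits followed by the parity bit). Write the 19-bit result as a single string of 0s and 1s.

1000001001001100100

XOR of the 18 data bits: 1⊕0⊕0⊕0⊕0⊕0⊕1⊕0⊕0⊕1⊕0⊕0⊕1⊕1⊕0⊕0⊕1⊕0 = 0
Parity bit = 0 (so all 19 bits XOR to 0).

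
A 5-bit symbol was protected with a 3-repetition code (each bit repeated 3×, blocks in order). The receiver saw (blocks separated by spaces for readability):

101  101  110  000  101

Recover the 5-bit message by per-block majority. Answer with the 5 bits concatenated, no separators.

11101

Block 1 (101): 2 ones → 1
Block 2 (101): 2 ones → 1
Block 3 (110): 2 ones → 1
Block 4 (000): 0 ones → 0
Block 5 (101): 2 ones → 1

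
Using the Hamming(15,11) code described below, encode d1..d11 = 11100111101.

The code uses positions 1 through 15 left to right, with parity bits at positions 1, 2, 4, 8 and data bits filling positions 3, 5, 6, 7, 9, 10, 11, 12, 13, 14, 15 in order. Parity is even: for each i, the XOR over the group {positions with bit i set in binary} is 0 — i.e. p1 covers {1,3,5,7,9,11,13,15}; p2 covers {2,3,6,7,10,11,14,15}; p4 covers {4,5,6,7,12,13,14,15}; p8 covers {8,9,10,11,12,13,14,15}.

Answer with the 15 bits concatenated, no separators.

Place data at non-parity positions: p1 p2 1 p4 1 1 0 p8 0 1 1 1 1 0 1
p1 (pos 1,3,5,7,9,11,13,15): XOR of data positions = 1⊕1⊕0⊕0⊕1⊕1⊕1 = 1
p2 (pos 2,3,6,7,10,11,14,15): XOR of data positions = 1⊕1⊕0⊕1⊕1⊕0⊕1 = 1
p4 (pos 4,5,6,7,12,13,14,15): XOR of data positions = 1⊕1⊕0⊕1⊕1⊕0⊕1 = 1
p8 (pos 8,9,10,11,12,13,14,15): XOR of data positions = 0⊕1⊕1⊕1⊕1⊕0⊕1 = 1
Codeword: 111111010111101

111111010111101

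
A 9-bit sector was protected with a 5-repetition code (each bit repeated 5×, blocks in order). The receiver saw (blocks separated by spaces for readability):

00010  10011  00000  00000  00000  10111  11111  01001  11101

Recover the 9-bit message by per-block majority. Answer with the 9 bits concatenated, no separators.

Block 1 (00010): 1 one → 0
Block 2 (10011): 3 ones → 1
Block 3 (00000): 0 ones → 0
Block 4 (00000): 0 ones → 0
Block 5 (00000): 0 ones → 0
Block 6 (10111): 4 ones → 1
Block 7 (11111): 5 ones → 1
Block 8 (01001): 2 ones → 0
Block 9 (11101): 4 ones → 1

010001101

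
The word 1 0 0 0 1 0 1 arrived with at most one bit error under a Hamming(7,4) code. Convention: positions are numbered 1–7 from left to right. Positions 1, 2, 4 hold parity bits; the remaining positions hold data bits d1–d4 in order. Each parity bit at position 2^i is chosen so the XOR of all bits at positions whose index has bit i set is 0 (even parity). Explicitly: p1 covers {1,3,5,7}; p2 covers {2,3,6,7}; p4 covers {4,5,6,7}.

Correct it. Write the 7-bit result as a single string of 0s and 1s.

1010101

s1 (pos 1,3,5,7): 1⊕0⊕1⊕1 = 1
s2 (pos 2,3,6,7): 0⊕0⊕0⊕1 = 1
s4 (pos 4,5,6,7): 0⊕1⊕0⊕1 = 0
Syndrome s4…s1 = 011 → error at position 3.
Flip position 3: 1000101 → 1010101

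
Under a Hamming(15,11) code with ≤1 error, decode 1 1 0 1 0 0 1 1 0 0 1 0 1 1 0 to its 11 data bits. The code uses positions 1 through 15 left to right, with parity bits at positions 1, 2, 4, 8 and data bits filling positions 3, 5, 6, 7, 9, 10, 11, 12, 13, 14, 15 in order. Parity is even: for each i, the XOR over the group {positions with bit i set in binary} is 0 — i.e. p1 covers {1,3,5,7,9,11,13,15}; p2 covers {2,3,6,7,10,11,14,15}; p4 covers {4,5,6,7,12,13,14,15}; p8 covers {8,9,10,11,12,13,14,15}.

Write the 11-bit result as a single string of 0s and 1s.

s1 (pos 1,3,5,7,9,11,13,15): 1⊕0⊕0⊕1⊕0⊕1⊕1⊕0 = 0
s2 (pos 2,3,6,7,10,11,14,15): 1⊕0⊕0⊕1⊕0⊕1⊕1⊕0 = 0
s4 (pos 4,5,6,7,12,13,14,15): 1⊕0⊕0⊕1⊕0⊕1⊕1⊕0 = 0
s8 (pos 8,9,10,11,12,13,14,15): 1⊕0⊕0⊕1⊕0⊕1⊕1⊕0 = 0
Syndrome s8…s1 = 0000 → no error.
Read data bits from positions 3,5,6,7,9,10,11,12,13,14,15: 00010010110

00010010110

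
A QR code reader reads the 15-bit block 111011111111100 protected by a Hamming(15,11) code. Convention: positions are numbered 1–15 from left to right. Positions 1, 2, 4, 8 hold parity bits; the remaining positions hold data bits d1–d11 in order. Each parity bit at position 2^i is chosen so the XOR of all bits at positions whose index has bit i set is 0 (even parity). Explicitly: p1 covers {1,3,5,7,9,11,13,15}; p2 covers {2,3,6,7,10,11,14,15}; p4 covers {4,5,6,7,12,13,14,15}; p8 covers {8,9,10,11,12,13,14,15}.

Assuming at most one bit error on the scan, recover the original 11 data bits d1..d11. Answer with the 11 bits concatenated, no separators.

s1 (pos 1,3,5,7,9,11,13,15): 1⊕1⊕1⊕1⊕1⊕1⊕1⊕0 = 1
s2 (pos 2,3,6,7,10,11,14,15): 1⊕1⊕1⊕1⊕1⊕1⊕0⊕0 = 0
s4 (pos 4,5,6,7,12,13,14,15): 0⊕1⊕1⊕1⊕1⊕1⊕0⊕0 = 1
s8 (pos 8,9,10,11,12,13,14,15): 1⊕1⊕1⊕1⊕1⊕1⊕0⊕0 = 0
Syndrome s8…s1 = 0101 → error at position 5.
Flip position 5: 111011111111100 → 111001111111100
Read data bits from positions 3,5,6,7,9,10,11,12,13,14,15: 10111111100

10111111100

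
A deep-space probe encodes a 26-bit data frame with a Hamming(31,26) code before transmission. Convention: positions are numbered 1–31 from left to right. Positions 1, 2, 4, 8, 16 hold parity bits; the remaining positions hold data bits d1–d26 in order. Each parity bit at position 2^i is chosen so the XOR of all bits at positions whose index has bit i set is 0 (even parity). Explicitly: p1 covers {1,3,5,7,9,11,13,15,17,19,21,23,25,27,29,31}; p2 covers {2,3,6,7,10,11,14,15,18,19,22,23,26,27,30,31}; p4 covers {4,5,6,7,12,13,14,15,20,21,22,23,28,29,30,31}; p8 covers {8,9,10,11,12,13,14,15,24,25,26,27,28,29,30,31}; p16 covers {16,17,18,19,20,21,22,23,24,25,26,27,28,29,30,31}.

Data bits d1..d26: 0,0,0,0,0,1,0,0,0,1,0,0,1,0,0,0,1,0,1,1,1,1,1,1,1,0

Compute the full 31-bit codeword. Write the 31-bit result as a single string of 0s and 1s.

Place data at non-parity positions: p1 p2 0 p4 0 0 0 p8 0 1 0 0 0 1 0 p16 0 1 0 0 0 1 0 1 1 1 1 1 1 1 0
p1 (pos 1,3,5,7,9,11,13,15,17,19,21,23,25,27,29,31): XOR of data positions = 0⊕0⊕0⊕0⊕0⊕0⊕0⊕0⊕0⊕0⊕0⊕1⊕1⊕1⊕0 = 1
p2 (pos 2,3,6,7,10,11,14,15,18,19,22,23,26,27,30,31): XOR of data positions = 0⊕0⊕0⊕1⊕0⊕1⊕0⊕1⊕0⊕1⊕0⊕1⊕1⊕1⊕0 = 1
p4 (pos 4,5,6,7,12,13,14,15,20,21,22,23,28,29,30,31): XOR of data positions = 0⊕0⊕0⊕0⊕0⊕1⊕0⊕0⊕0⊕1⊕0⊕1⊕1⊕1⊕0 = 1
p8 (pos 8,9,10,11,12,13,14,15,24,25,26,27,28,29,30,31): XOR of data positions = 0⊕1⊕0⊕0⊕0⊕1⊕0⊕1⊕1⊕1⊕1⊕1⊕1⊕1⊕0 = 1
p16 (pos 16,17,18,19,20,21,22,23,24,25,26,27,28,29,30,31): XOR of data positions = 0⊕1⊕0⊕0⊕0⊕1⊕0⊕1⊕1⊕1⊕1⊕1⊕1⊕1⊕0 = 1
Codeword: 1101000101000101010001011111110

1101000101000101010001011111110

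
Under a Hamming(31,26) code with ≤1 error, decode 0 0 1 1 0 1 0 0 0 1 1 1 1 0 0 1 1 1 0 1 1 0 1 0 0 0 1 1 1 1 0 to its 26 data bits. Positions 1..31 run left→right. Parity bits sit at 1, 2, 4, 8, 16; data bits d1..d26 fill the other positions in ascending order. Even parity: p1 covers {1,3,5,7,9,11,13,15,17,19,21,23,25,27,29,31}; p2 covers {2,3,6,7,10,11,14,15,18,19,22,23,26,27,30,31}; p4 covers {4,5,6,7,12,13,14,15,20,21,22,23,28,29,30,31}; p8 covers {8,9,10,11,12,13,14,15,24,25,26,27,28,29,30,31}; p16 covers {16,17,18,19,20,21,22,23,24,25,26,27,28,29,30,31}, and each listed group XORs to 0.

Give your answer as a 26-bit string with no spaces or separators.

s1 (pos 1,3,5,7,9,11,13,15,17,19,21,23,25,27,29,31): 0⊕1⊕0⊕0⊕0⊕1⊕1⊕0⊕1⊕0⊕1⊕1⊕0⊕1⊕1⊕0 = 0
s2 (pos 2,3,6,7,10,11,14,15,18,19,22,23,26,27,30,31): 0⊕1⊕1⊕0⊕1⊕1⊕0⊕0⊕1⊕0⊕0⊕1⊕0⊕1⊕1⊕0 = 0
s4 (pos 4,5,6,7,12,13,14,15,20,21,22,23,28,29,30,31): 1⊕0⊕1⊕0⊕1⊕1⊕0⊕0⊕1⊕1⊕0⊕1⊕1⊕1⊕1⊕0 = 0
s8 (pos 8,9,10,11,12,13,14,15,24,25,26,27,28,29,30,31): 0⊕0⊕1⊕1⊕1⊕1⊕0⊕0⊕0⊕0⊕0⊕1⊕1⊕1⊕1⊕0 = 0
s16 (pos 16,17,18,19,20,21,22,23,24,25,26,27,28,29,30,31): 1⊕1⊕1⊕0⊕1⊕1⊕0⊕1⊕0⊕0⊕0⊕1⊕1⊕1⊕1⊕0 = 0
Syndrome s16…s1 = 00000 → no error.
Read data bits from positions 3,5,6,7,9,10,11,12,13,14,15,17,18,19,20,21,22,23,24,25,26,27,28,29,30,31: 10100111100110110100011110

10100111100110110100011110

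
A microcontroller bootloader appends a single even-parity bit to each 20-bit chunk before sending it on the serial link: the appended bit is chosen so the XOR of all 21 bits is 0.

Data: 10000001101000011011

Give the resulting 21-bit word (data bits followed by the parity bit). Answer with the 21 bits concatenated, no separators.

XOR of the 20 data bits: 1⊕0⊕0⊕0⊕0⊕0⊕0⊕1⊕1⊕0⊕1⊕0⊕0⊕0⊕0⊕1⊕1⊕0⊕1⊕1 = 0
Parity bit = 0 (so all 21 bits XOR to 0).

100000011010000110110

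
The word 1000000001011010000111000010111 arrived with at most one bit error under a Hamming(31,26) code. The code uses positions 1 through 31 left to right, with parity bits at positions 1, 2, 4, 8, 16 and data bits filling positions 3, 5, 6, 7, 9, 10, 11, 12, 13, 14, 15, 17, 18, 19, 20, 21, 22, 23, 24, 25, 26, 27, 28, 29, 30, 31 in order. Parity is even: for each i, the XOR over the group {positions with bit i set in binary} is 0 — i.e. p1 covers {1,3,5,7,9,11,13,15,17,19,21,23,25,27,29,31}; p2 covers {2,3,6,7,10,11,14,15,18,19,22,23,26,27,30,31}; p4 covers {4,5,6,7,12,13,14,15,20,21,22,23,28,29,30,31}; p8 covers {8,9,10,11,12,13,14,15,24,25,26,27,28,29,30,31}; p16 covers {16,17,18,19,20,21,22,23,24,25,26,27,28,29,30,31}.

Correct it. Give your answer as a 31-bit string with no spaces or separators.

1000000001011010000101000010111

s1 (pos 1,3,5,7,9,11,13,15,17,19,21,23,25,27,29,31): 1⊕0⊕0⊕0⊕0⊕0⊕1⊕1⊕0⊕0⊕1⊕0⊕0⊕1⊕1⊕1 = 1
s2 (pos 2,3,6,7,10,11,14,15,18,19,22,23,26,27,30,31): 0⊕0⊕0⊕0⊕1⊕0⊕0⊕1⊕0⊕0⊕1⊕0⊕0⊕1⊕1⊕1 = 0
s4 (pos 4,5,6,7,12,13,14,15,20,21,22,23,28,29,30,31): 0⊕0⊕0⊕0⊕1⊕1⊕0⊕1⊕1⊕1⊕1⊕0⊕0⊕1⊕1⊕1 = 1
s8 (pos 8,9,10,11,12,13,14,15,24,25,26,27,28,29,30,31): 0⊕0⊕1⊕0⊕1⊕1⊕0⊕1⊕0⊕0⊕0⊕1⊕0⊕1⊕1⊕1 = 0
s16 (pos 16,17,18,19,20,21,22,23,24,25,26,27,28,29,30,31): 0⊕0⊕0⊕0⊕1⊕1⊕1⊕0⊕0⊕0⊕0⊕1⊕0⊕1⊕1⊕1 = 1
Syndrome s16…s1 = 10101 → error at position 21.
Flip position 21: 1000000001011010000111000010111 → 1000000001011010000101000010111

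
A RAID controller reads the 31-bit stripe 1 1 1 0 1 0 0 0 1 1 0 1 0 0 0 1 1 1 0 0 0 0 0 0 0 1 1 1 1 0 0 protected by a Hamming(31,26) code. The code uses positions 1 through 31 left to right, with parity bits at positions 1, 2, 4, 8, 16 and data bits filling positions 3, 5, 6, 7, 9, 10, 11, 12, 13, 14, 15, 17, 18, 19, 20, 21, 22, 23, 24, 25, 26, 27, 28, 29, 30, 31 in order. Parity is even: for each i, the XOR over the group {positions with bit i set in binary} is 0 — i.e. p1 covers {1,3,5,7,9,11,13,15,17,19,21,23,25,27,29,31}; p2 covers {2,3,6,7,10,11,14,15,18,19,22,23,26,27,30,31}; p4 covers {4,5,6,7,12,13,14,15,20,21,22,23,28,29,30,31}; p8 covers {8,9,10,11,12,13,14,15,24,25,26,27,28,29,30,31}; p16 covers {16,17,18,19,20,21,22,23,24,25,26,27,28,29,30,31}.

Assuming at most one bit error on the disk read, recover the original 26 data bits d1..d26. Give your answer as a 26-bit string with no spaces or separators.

11001101000110000001111100

s1 (pos 1,3,5,7,9,11,13,15,17,19,21,23,25,27,29,31): 1⊕1⊕1⊕0⊕1⊕0⊕0⊕0⊕1⊕0⊕0⊕0⊕0⊕1⊕1⊕0 = 1
s2 (pos 2,3,6,7,10,11,14,15,18,19,22,23,26,27,30,31): 1⊕1⊕0⊕0⊕1⊕0⊕0⊕0⊕1⊕0⊕0⊕0⊕1⊕1⊕0⊕0 = 0
s4 (pos 4,5,6,7,12,13,14,15,20,21,22,23,28,29,30,31): 0⊕1⊕0⊕0⊕1⊕0⊕0⊕0⊕0⊕0⊕0⊕0⊕1⊕1⊕0⊕0 = 0
s8 (pos 8,9,10,11,12,13,14,15,24,25,26,27,28,29,30,31): 0⊕1⊕1⊕0⊕1⊕0⊕0⊕0⊕0⊕0⊕1⊕1⊕1⊕1⊕0⊕0 = 1
s16 (pos 16,17,18,19,20,21,22,23,24,25,26,27,28,29,30,31): 1⊕1⊕1⊕0⊕0⊕0⊕0⊕0⊕0⊕0⊕1⊕1⊕1⊕1⊕0⊕0 = 1
Syndrome s16…s1 = 11001 → error at position 25.
Flip position 25: 1110100011010001110000000111100 → 1110100011010001110000001111100
Read data bits from positions 3,5,6,7,9,10,11,12,13,14,15,17,18,19,20,21,22,23,24,25,26,27,28,29,30,31: 11001101000110000001111100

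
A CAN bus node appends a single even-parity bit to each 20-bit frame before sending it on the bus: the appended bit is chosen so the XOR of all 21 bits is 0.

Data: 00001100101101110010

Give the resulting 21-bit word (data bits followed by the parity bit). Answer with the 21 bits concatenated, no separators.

000011001011011100101

XOR of the 20 data bits: 0⊕0⊕0⊕0⊕1⊕1⊕0⊕0⊕1⊕0⊕1⊕1⊕0⊕1⊕1⊕1⊕0⊕0⊕1⊕0 = 1
Parity bit = 1 (so all 21 bits XOR to 0).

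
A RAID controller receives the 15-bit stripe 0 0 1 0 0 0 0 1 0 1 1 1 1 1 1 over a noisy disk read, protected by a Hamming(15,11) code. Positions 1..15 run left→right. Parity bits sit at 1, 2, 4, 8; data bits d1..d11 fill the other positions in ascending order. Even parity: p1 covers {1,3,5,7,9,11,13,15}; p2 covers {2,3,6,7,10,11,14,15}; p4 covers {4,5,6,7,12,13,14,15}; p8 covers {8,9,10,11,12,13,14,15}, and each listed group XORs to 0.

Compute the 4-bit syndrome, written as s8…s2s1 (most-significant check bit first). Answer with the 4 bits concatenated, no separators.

1010

s1 (pos 1,3,5,7,9,11,13,15): 0⊕1⊕0⊕0⊕0⊕1⊕1⊕1 = 0
s2 (pos 2,3,6,7,10,11,14,15): 0⊕1⊕0⊕0⊕1⊕1⊕1⊕1 = 1
s4 (pos 4,5,6,7,12,13,14,15): 0⊕0⊕0⊕0⊕1⊕1⊕1⊕1 = 0
s8 (pos 8,9,10,11,12,13,14,15): 1⊕0⊕1⊕1⊕1⊕1⊕1⊕1 = 1
Syndrome s8…s1 = 1010 → error at position 10.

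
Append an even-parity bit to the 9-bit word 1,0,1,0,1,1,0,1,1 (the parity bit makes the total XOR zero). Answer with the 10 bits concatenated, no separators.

1010110110

XOR of the 9 data bits: 1⊕0⊕1⊕0⊕1⊕1⊕0⊕1⊕1 = 0
Parity bit = 0 (so all 10 bits XOR to 0).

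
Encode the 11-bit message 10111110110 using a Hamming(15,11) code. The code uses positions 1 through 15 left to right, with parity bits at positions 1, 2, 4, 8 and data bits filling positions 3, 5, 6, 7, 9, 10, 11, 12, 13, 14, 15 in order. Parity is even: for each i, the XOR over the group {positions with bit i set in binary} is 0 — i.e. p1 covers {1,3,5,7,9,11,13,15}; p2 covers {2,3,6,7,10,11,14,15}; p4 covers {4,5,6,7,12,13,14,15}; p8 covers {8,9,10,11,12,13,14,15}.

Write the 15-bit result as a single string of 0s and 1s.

Place data at non-parity positions: p1 p2 1 p4 0 1 1 p8 1 1 1 0 1 1 0
p1 (pos 1,3,5,7,9,11,13,15): XOR of data positions = 1⊕0⊕1⊕1⊕1⊕1⊕0 = 1
p2 (pos 2,3,6,7,10,11,14,15): XOR of data positions = 1⊕1⊕1⊕1⊕1⊕1⊕0 = 0
p4 (pos 4,5,6,7,12,13,14,15): XOR of data positions = 0⊕1⊕1⊕0⊕1⊕1⊕0 = 0
p8 (pos 8,9,10,11,12,13,14,15): XOR of data positions = 1⊕1⊕1⊕0⊕1⊕1⊕0 = 1
Codeword: 101001111110110

101001111110110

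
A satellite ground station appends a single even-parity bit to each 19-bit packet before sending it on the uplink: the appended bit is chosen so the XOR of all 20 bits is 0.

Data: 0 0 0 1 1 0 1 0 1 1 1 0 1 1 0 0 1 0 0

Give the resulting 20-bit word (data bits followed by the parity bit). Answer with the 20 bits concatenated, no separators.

XOR of the 19 data bits: 0⊕0⊕0⊕1⊕1⊕0⊕1⊕0⊕1⊕1⊕1⊕0⊕1⊕1⊕0⊕0⊕1⊕0⊕0 = 1
Parity bit = 1 (so all 20 bits XOR to 0).

00011010111011001001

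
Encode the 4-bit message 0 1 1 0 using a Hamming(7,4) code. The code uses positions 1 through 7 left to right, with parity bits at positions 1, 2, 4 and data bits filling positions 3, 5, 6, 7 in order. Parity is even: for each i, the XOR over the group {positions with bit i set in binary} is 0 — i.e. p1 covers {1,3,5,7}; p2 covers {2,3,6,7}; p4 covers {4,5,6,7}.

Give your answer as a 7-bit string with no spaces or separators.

1100110

Place data at non-parity positions: p1 p2 0 p4 1 1 0
p1 (pos 1,3,5,7): XOR of data positions = 0⊕1⊕0 = 1
p2 (pos 2,3,6,7): XOR of data positions = 0⊕1⊕0 = 1
p4 (pos 4,5,6,7): XOR of data positions = 1⊕1⊕0 = 0
Codeword: 1100110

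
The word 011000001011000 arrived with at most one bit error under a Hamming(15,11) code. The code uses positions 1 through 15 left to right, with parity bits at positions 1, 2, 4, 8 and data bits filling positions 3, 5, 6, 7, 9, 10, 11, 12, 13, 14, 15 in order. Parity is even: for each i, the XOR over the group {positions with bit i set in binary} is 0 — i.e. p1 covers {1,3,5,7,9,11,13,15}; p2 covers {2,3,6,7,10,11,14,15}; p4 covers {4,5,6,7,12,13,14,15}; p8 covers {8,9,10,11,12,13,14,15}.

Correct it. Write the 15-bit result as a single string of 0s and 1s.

011000001011001

s1 (pos 1,3,5,7,9,11,13,15): 0⊕1⊕0⊕0⊕1⊕1⊕0⊕0 = 1
s2 (pos 2,3,6,7,10,11,14,15): 1⊕1⊕0⊕0⊕0⊕1⊕0⊕0 = 1
s4 (pos 4,5,6,7,12,13,14,15): 0⊕0⊕0⊕0⊕1⊕0⊕0⊕0 = 1
s8 (pos 8,9,10,11,12,13,14,15): 0⊕1⊕0⊕1⊕1⊕0⊕0⊕0 = 1
Syndrome s8…s1 = 1111 → error at position 15.
Flip position 15: 011000001011000 → 011000001011001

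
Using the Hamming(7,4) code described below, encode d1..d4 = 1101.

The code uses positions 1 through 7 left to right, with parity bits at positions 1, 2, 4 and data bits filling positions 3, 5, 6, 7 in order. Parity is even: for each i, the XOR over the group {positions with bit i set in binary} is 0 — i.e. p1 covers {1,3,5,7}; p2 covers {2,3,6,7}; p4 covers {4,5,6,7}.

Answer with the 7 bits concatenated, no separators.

1010101

Place data at non-parity positions: p1 p2 1 p4 1 0 1
p1 (pos 1,3,5,7): XOR of data positions = 1⊕1⊕1 = 1
p2 (pos 2,3,6,7): XOR of data positions = 1⊕0⊕1 = 0
p4 (pos 4,5,6,7): XOR of data positions = 1⊕0⊕1 = 0
Codeword: 1010101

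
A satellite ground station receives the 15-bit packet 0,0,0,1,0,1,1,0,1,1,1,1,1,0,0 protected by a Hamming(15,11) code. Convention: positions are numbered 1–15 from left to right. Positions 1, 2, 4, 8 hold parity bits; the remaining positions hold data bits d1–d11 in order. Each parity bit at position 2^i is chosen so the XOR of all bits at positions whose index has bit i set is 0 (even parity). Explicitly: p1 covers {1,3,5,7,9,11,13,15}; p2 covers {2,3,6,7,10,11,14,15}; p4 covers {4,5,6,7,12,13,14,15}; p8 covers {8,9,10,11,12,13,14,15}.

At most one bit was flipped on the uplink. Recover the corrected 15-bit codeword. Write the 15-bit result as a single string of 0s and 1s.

000101101110100

s1 (pos 1,3,5,7,9,11,13,15): 0⊕0⊕0⊕1⊕1⊕1⊕1⊕0 = 0
s2 (pos 2,3,6,7,10,11,14,15): 0⊕0⊕1⊕1⊕1⊕1⊕0⊕0 = 0
s4 (pos 4,5,6,7,12,13,14,15): 1⊕0⊕1⊕1⊕1⊕1⊕0⊕0 = 1
s8 (pos 8,9,10,11,12,13,14,15): 0⊕1⊕1⊕1⊕1⊕1⊕0⊕0 = 1
Syndrome s8…s1 = 1100 → error at position 12.
Flip position 12: 000101101111100 → 000101101110100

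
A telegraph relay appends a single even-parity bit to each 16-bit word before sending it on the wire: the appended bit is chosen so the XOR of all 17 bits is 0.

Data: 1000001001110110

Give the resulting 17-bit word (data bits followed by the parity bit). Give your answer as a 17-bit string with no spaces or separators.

10000010011101101

XOR of the 16 data bits: 1⊕0⊕0⊕0⊕0⊕0⊕1⊕0⊕0⊕1⊕1⊕1⊕0⊕1⊕1⊕0 = 1
Parity bit = 1 (so all 17 bits XOR to 0).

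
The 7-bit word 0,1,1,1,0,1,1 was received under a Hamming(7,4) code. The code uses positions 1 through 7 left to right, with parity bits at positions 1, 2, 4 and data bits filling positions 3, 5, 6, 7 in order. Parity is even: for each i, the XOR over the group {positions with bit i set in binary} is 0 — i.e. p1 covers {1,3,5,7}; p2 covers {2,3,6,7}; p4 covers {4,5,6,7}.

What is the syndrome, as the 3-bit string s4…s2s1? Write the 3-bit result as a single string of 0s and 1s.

s1 (pos 1,3,5,7): 0⊕1⊕0⊕1 = 0
s2 (pos 2,3,6,7): 1⊕1⊕1⊕1 = 0
s4 (pos 4,5,6,7): 1⊕0⊕1⊕1 = 1
Syndrome s4…s1 = 100 → error at position 4.

100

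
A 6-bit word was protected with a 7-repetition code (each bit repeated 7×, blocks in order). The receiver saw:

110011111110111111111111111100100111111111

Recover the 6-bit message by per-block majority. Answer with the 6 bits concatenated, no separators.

Block 1 (1100111): 5 ones → 1
Block 2 (1111011): 6 ones → 1
Block 3 (1111111): 7 ones → 1
Block 4 (1111111): 7 ones → 1
Block 5 (0010011): 3 ones → 0
Block 6 (1111111): 7 ones → 1

111101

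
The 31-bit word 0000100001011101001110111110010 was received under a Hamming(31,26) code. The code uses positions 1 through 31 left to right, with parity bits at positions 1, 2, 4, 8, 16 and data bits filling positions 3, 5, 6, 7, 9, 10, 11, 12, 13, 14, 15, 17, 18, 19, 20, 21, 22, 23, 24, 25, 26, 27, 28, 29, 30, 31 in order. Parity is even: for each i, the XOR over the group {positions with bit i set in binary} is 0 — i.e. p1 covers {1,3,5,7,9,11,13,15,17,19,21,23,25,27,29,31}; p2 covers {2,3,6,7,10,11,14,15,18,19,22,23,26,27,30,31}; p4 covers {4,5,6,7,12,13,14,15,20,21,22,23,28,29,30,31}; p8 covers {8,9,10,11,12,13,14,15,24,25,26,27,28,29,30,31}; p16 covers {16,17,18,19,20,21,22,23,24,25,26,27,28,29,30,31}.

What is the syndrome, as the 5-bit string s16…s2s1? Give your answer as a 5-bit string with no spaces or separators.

s1 (pos 1,3,5,7,9,11,13,15,17,19,21,23,25,27,29,31): 0⊕0⊕1⊕0⊕0⊕0⊕1⊕0⊕0⊕1⊕1⊕1⊕1⊕1⊕0⊕0 = 1
s2 (pos 2,3,6,7,10,11,14,15,18,19,22,23,26,27,30,31): 0⊕0⊕0⊕0⊕1⊕0⊕1⊕0⊕0⊕1⊕0⊕1⊕1⊕1⊕1⊕0 = 1
s4 (pos 4,5,6,7,12,13,14,15,20,21,22,23,28,29,30,31): 0⊕1⊕0⊕0⊕1⊕1⊕1⊕0⊕1⊕1⊕0⊕1⊕0⊕0⊕1⊕0 = 0
s8 (pos 8,9,10,11,12,13,14,15,24,25,26,27,28,29,30,31): 0⊕0⊕1⊕0⊕1⊕1⊕1⊕0⊕1⊕1⊕1⊕1⊕0⊕0⊕1⊕0 = 1
s16 (pos 16,17,18,19,20,21,22,23,24,25,26,27,28,29,30,31): 1⊕0⊕0⊕1⊕1⊕1⊕0⊕1⊕1⊕1⊕1⊕1⊕0⊕0⊕1⊕0 = 0
Syndrome s16…s1 = 01011 → error at position 11.

01011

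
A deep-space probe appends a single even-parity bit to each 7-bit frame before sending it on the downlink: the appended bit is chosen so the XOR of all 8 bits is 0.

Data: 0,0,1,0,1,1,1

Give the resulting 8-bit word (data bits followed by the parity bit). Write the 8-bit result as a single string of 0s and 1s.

00101110

XOR of the 7 data bits: 0⊕0⊕1⊕0⊕1⊕1⊕1 = 0
Parity bit = 0 (so all 8 bits XOR to 0).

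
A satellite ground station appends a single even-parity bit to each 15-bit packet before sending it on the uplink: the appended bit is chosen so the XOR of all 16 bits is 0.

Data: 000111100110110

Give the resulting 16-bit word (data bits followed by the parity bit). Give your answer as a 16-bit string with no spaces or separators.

0001111001101100

XOR of the 15 data bits: 0⊕0⊕0⊕1⊕1⊕1⊕1⊕0⊕0⊕1⊕1⊕0⊕1⊕1⊕0 = 0
Parity bit = 0 (so all 16 bits XOR to 0).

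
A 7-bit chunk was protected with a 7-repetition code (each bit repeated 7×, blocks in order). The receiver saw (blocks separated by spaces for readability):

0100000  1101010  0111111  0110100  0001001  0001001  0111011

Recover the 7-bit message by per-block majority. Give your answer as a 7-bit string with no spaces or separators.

0110001

Block 1 (0100000): 1 one → 0
Block 2 (1101010): 4 ones → 1
Block 3 (0111111): 6 ones → 1
Block 4 (0110100): 3 ones → 0
Block 5 (0001001): 2 ones → 0
Block 6 (0001001): 2 ones → 0
Block 7 (0111011): 5 ones → 1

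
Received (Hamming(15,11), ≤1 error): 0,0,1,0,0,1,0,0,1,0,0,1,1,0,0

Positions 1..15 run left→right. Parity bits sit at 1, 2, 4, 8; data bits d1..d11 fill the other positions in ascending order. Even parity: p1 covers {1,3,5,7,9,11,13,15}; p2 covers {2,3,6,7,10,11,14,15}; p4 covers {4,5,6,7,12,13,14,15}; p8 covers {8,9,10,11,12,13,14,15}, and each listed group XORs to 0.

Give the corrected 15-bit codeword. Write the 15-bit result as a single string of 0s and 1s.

s1 (pos 1,3,5,7,9,11,13,15): 0⊕1⊕0⊕0⊕1⊕0⊕1⊕0 = 1
s2 (pos 2,3,6,7,10,11,14,15): 0⊕1⊕1⊕0⊕0⊕0⊕0⊕0 = 0
s4 (pos 4,5,6,7,12,13,14,15): 0⊕0⊕1⊕0⊕1⊕1⊕0⊕0 = 1
s8 (pos 8,9,10,11,12,13,14,15): 0⊕1⊕0⊕0⊕1⊕1⊕0⊕0 = 1
Syndrome s8…s1 = 1101 → error at position 13.
Flip position 13: 001001001001100 → 001001001001000

001001001001000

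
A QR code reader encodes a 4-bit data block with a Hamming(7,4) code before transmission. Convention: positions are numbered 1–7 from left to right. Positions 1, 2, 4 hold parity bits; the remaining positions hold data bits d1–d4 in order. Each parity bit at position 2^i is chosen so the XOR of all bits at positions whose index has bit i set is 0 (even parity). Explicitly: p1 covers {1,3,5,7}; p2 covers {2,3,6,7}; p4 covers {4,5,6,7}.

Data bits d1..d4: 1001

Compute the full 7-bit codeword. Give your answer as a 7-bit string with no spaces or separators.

Place data at non-parity positions: p1 p2 1 p4 0 0 1
p1 (pos 1,3,5,7): XOR of data positions = 1⊕0⊕1 = 0
p2 (pos 2,3,6,7): XOR of data positions = 1⊕0⊕1 = 0
p4 (pos 4,5,6,7): XOR of data positions = 0⊕0⊕1 = 1
Codeword: 0011001

0011001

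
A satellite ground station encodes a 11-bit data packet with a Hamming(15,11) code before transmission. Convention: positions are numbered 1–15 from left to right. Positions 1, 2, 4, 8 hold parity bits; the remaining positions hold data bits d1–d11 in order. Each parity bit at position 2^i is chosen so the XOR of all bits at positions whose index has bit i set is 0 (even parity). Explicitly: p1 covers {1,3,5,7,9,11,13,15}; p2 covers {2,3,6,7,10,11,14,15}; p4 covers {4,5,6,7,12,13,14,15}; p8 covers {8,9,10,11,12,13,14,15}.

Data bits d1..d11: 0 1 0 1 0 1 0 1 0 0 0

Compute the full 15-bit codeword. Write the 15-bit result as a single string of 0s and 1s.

Place data at non-parity positions: p1 p2 0 p4 1 0 1 p8 0 1 0 1 0 0 0
p1 (pos 1,3,5,7,9,11,13,15): XOR of data positions = 0⊕1⊕1⊕0⊕0⊕0⊕0 = 0
p2 (pos 2,3,6,7,10,11,14,15): XOR of data positions = 0⊕0⊕1⊕1⊕0⊕0⊕0 = 0
p4 (pos 4,5,6,7,12,13,14,15): XOR of data positions = 1⊕0⊕1⊕1⊕0⊕0⊕0 = 1
p8 (pos 8,9,10,11,12,13,14,15): XOR of data positions = 0⊕1⊕0⊕1⊕0⊕0⊕0 = 0
Codeword: 000110100101000

000110100101000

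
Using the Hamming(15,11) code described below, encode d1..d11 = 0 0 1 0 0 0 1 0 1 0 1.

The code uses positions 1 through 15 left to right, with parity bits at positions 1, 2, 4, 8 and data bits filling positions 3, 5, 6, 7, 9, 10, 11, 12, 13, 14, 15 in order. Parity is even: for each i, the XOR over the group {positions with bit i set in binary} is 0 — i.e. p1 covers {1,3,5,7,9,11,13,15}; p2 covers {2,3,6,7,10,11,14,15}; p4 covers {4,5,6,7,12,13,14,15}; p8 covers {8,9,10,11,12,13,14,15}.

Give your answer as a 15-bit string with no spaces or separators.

Place data at non-parity positions: p1 p2 0 p4 0 1 0 p8 0 0 1 0 1 0 1
p1 (pos 1,3,5,7,9,11,13,15): XOR of data positions = 0⊕0⊕0⊕0⊕1⊕1⊕1 = 1
p2 (pos 2,3,6,7,10,11,14,15): XOR of data positions = 0⊕1⊕0⊕0⊕1⊕0⊕1 = 1
p4 (pos 4,5,6,7,12,13,14,15): XOR of data positions = 0⊕1⊕0⊕0⊕1⊕0⊕1 = 1
p8 (pos 8,9,10,11,12,13,14,15): XOR of data positions = 0⊕0⊕1⊕0⊕1⊕0⊕1 = 1
Codeword: 110101010010101

110101010010101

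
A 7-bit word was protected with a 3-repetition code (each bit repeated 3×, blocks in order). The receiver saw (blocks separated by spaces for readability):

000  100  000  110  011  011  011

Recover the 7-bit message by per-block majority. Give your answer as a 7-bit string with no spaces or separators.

0001111

Block 1 (000): 0 ones → 0
Block 2 (100): 1 one → 0
Block 3 (000): 0 ones → 0
Block 4 (110): 2 ones → 1
Block 5 (011): 2 ones → 1
Block 6 (011): 2 ones → 1
Block 7 (011): 2 ones → 1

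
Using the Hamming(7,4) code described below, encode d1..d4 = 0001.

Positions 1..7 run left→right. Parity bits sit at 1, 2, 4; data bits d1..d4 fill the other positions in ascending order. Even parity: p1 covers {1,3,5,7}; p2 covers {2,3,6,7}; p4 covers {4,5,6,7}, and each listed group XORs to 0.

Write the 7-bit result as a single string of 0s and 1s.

1101001

Place data at non-parity positions: p1 p2 0 p4 0 0 1
p1 (pos 1,3,5,7): XOR of data positions = 0⊕0⊕1 = 1
p2 (pos 2,3,6,7): XOR of data positions = 0⊕0⊕1 = 1
p4 (pos 4,5,6,7): XOR of data positions = 0⊕0⊕1 = 1
Codeword: 1101001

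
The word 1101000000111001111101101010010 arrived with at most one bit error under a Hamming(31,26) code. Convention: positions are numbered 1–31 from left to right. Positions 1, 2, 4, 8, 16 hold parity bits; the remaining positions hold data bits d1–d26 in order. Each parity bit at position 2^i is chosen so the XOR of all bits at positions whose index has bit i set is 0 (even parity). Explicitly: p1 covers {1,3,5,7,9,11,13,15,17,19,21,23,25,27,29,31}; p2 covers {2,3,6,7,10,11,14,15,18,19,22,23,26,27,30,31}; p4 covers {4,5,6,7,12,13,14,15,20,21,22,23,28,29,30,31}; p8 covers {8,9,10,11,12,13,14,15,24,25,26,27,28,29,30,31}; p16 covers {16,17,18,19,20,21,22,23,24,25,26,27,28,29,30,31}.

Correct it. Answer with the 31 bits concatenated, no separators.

1100000000111001111101101010010

s1 (pos 1,3,5,7,9,11,13,15,17,19,21,23,25,27,29,31): 1⊕0⊕0⊕0⊕0⊕1⊕1⊕0⊕1⊕1⊕0⊕1⊕1⊕1⊕0⊕0 = 0
s2 (pos 2,3,6,7,10,11,14,15,18,19,22,23,26,27,30,31): 1⊕0⊕0⊕0⊕0⊕1⊕0⊕0⊕1⊕1⊕1⊕1⊕0⊕1⊕1⊕0 = 0
s4 (pos 4,5,6,7,12,13,14,15,20,21,22,23,28,29,30,31): 1⊕0⊕0⊕0⊕1⊕1⊕0⊕0⊕1⊕0⊕1⊕1⊕0⊕0⊕1⊕0 = 1
s8 (pos 8,9,10,11,12,13,14,15,24,25,26,27,28,29,30,31): 0⊕0⊕0⊕1⊕1⊕1⊕0⊕0⊕0⊕1⊕0⊕1⊕0⊕0⊕1⊕0 = 0
s16 (pos 16,17,18,19,20,21,22,23,24,25,26,27,28,29,30,31): 1⊕1⊕1⊕1⊕1⊕0⊕1⊕1⊕0⊕1⊕0⊕1⊕0⊕0⊕1⊕0 = 0
Syndrome s16…s1 = 00100 → error at position 4.
Flip position 4: 1101000000111001111101101010010 → 1100000000111001111101101010010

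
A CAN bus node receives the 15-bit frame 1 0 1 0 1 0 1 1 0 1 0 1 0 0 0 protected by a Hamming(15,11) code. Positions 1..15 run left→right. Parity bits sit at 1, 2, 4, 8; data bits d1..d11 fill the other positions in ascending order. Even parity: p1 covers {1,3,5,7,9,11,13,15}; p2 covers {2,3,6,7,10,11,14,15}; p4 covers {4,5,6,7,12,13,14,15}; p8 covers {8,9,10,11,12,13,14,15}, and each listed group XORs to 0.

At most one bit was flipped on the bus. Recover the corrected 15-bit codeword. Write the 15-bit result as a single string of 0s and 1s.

s1 (pos 1,3,5,7,9,11,13,15): 1⊕1⊕1⊕1⊕0⊕0⊕0⊕0 = 0
s2 (pos 2,3,6,7,10,11,14,15): 0⊕1⊕0⊕1⊕1⊕0⊕0⊕0 = 1
s4 (pos 4,5,6,7,12,13,14,15): 0⊕1⊕0⊕1⊕1⊕0⊕0⊕0 = 1
s8 (pos 8,9,10,11,12,13,14,15): 1⊕0⊕1⊕0⊕1⊕0⊕0⊕0 = 1
Syndrome s8…s1 = 1110 → error at position 14.
Flip position 14: 101010110101000 → 101010110101010

101010110101010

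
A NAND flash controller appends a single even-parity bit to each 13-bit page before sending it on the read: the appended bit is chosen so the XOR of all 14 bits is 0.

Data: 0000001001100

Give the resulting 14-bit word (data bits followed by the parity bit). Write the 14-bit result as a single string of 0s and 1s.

XOR of the 13 data bits: 0⊕0⊕0⊕0⊕0⊕0⊕1⊕0⊕0⊕1⊕1⊕0⊕0 = 1
Parity bit = 1 (so all 14 bits XOR to 0).

00000010011001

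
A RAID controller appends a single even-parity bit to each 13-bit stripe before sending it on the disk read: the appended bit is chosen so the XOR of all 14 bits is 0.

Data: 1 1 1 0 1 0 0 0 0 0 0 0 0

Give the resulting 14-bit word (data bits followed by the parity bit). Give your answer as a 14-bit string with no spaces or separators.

XOR of the 13 data bits: 1⊕1⊕1⊕0⊕1⊕0⊕0⊕0⊕0⊕0⊕0⊕0⊕0 = 0
Parity bit = 0 (so all 14 bits XOR to 0).

11101000000000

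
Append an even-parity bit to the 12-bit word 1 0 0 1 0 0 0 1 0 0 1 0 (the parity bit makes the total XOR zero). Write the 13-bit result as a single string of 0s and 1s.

XOR of the 12 data bits: 1⊕0⊕0⊕1⊕0⊕0⊕0⊕1⊕0⊕0⊕1⊕0 = 0
Parity bit = 0 (so all 13 bits XOR to 0).

1001000100100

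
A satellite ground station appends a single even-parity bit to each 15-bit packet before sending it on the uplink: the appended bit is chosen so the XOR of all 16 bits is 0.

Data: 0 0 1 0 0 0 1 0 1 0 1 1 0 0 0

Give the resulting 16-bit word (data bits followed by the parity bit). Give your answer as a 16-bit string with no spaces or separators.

XOR of the 15 data bits: 0⊕0⊕1⊕0⊕0⊕0⊕1⊕0⊕1⊕0⊕1⊕1⊕0⊕0⊕0 = 1
Parity bit = 1 (so all 16 bits XOR to 0).

0010001010110001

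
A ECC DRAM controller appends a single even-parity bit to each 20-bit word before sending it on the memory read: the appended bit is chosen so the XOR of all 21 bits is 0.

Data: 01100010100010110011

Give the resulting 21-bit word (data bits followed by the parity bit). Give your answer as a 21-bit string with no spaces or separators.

XOR of the 20 data bits: 0⊕1⊕1⊕0⊕0⊕0⊕1⊕0⊕1⊕0⊕0⊕0⊕1⊕0⊕1⊕1⊕0⊕0⊕1⊕1 = 1
Parity bit = 1 (so all 21 bits XOR to 0).

011000101000101100111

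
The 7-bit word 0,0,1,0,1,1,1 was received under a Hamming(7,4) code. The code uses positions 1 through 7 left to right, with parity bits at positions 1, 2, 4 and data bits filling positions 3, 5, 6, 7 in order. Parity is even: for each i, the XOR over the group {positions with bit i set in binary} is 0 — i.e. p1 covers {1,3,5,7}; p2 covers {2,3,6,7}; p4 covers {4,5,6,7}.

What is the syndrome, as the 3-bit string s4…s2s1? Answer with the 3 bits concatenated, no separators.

s1 (pos 1,3,5,7): 0⊕1⊕1⊕1 = 1
s2 (pos 2,3,6,7): 0⊕1⊕1⊕1 = 1
s4 (pos 4,5,6,7): 0⊕1⊕1⊕1 = 1
Syndrome s4…s1 = 111 → error at position 7.

111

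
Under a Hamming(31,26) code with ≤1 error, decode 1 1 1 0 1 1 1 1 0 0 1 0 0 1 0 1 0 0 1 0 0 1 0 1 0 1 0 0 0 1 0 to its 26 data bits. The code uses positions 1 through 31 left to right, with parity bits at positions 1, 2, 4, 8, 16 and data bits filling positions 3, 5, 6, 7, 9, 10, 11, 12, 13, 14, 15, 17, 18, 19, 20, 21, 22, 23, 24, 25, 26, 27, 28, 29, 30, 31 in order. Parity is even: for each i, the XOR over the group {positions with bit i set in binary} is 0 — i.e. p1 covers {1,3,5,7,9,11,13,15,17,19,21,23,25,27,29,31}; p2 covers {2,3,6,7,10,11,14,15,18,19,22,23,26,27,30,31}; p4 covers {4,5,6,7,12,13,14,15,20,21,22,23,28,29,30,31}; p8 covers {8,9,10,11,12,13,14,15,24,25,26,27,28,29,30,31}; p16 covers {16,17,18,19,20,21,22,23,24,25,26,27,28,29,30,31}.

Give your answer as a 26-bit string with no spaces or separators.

s1 (pos 1,3,5,7,9,11,13,15,17,19,21,23,25,27,29,31): 1⊕1⊕1⊕1⊕0⊕1⊕0⊕0⊕0⊕1⊕0⊕0⊕0⊕0⊕0⊕0 = 0
s2 (pos 2,3,6,7,10,11,14,15,18,19,22,23,26,27,30,31): 1⊕1⊕1⊕1⊕0⊕1⊕1⊕0⊕0⊕1⊕1⊕0⊕1⊕0⊕1⊕0 = 0
s4 (pos 4,5,6,7,12,13,14,15,20,21,22,23,28,29,30,31): 0⊕1⊕1⊕1⊕0⊕0⊕1⊕0⊕0⊕0⊕1⊕0⊕0⊕0⊕1⊕0 = 0
s8 (pos 8,9,10,11,12,13,14,15,24,25,26,27,28,29,30,31): 1⊕0⊕0⊕1⊕0⊕0⊕1⊕0⊕1⊕0⊕1⊕0⊕0⊕0⊕1⊕0 = 0
s16 (pos 16,17,18,19,20,21,22,23,24,25,26,27,28,29,30,31): 1⊕0⊕0⊕1⊕0⊕0⊕1⊕0⊕1⊕0⊕1⊕0⊕0⊕0⊕1⊕0 = 0
Syndrome s16…s1 = 00000 → no error.
Read data bits from positions 3,5,6,7,9,10,11,12,13,14,15,17,18,19,20,21,22,23,24,25,26,27,28,29,30,31: 11110010010001001010100010

11110010010001001010100010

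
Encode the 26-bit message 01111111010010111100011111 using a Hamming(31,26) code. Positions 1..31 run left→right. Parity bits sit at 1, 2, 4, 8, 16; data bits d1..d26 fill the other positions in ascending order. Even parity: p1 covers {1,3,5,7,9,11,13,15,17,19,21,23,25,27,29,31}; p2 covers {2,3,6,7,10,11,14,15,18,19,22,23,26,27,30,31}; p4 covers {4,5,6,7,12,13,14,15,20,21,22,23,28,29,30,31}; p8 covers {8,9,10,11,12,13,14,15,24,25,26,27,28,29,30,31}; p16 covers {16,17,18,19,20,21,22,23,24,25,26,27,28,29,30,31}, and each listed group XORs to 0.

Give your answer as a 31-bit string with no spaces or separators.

1101111011110100010111100011111

Place data at non-parity positions: p1 p2 0 p4 1 1 1 p8 1 1 1 1 0 1 0 p16 0 1 0 1 1 1 1 0 0 0 1 1 1 1 1
p1 (pos 1,3,5,7,9,11,13,15,17,19,21,23,25,27,29,31): XOR of data positions = 0⊕1⊕1⊕1⊕1⊕0⊕0⊕0⊕0⊕1⊕1⊕0⊕1⊕1⊕1 = 1
p2 (pos 2,3,6,7,10,11,14,15,18,19,22,23,26,27,30,31): XOR of data positions = 0⊕1⊕1⊕1⊕1⊕1⊕0⊕1⊕0⊕1⊕1⊕0⊕1⊕1⊕1 = 1
p4 (pos 4,5,6,7,12,13,14,15,20,21,22,23,28,29,30,31): XOR of data positions = 1⊕1⊕1⊕1⊕0⊕1⊕0⊕1⊕1⊕1⊕1⊕1⊕1⊕1⊕1 = 1
p8 (pos 8,9,10,11,12,13,14,15,24,25,26,27,28,29,30,31): XOR of data positions = 1⊕1⊕1⊕1⊕0⊕1⊕0⊕0⊕0⊕0⊕1⊕1⊕1⊕1⊕1 = 0
p16 (pos 16,17,18,19,20,21,22,23,24,25,26,27,28,29,30,31): XOR of data positions = 0⊕1⊕0⊕1⊕1⊕1⊕1⊕0⊕0⊕0⊕1⊕1⊕1⊕1⊕1 = 0
Codeword: 1101111011110100010111100011111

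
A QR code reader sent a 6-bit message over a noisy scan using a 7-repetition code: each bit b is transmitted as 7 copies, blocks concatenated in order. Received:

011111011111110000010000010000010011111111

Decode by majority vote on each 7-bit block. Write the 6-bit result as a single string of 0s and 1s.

110001

Block 1 (0111110): 5 ones → 1
Block 2 (1111111): 7 ones → 1
Block 3 (0000010): 1 one → 0
Block 4 (0000100): 1 one → 0
Block 5 (0001001): 2 ones → 0
Block 6 (1111111): 7 ones → 1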